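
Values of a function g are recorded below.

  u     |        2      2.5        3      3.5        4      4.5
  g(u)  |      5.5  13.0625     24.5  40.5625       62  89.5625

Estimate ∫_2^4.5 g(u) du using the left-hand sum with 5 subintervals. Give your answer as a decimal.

Δu = 0.5.
Sum = 0.5·[5.5 + 13.0625 + 24.5 + 40.5625 + 62] = 72.8125.

72.8125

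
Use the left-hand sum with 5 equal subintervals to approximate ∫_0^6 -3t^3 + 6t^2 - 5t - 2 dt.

-395.04

Δt = (6 − 0)/5 = 1.2.
Left endpoints: 0, 1.2, 2.4, 3.6, 4.8.
f(0) = -2, f(1.2) = -4.544, f(2.4) = -20.912, f(3.6) = -82.208, f(4.8) = -219.536.
Sum = Δt · [f(0) + f(1.2) + f(2.4) + f(3.6) + f(4.8)].
Sum = -395.04.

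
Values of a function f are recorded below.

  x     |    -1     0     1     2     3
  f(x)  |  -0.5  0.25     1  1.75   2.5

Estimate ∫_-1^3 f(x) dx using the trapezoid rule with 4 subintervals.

4

Δx = 1.
T_4 = (1/2)·[(-0.5) + 2·0.25 + 2·1 + 2·1.75 + 2.5] = 4.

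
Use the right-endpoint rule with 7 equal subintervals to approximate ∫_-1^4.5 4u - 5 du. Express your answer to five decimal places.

19.64286

Δu = (4.5 − (-1))/7 = 11/14.
Right endpoints: -3/14, 4/7, 19/14, 15/7, 41/14, 26/7, 4.5.
f(-3/14) = -41/7, f(4/7) = -19/7, f(19/14) = 3/7, f(15/7) = 25/7, f(41/14) = 47/7, f(26/7) = 69/7, f(4.5) = 13.
Sum = Δu · [f(-3/14) + f(4/7) + f(19/14) + ...].
Sum ≈ 19.64286.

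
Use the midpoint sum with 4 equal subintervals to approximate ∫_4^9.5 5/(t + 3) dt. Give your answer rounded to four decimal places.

2.8936

Δt = (9.5 − 4)/4 = 1.375.
Midpoints: 4.6875, 6.0625, 7.4375, 8.8125.
f(4.6875) = 80/123, f(6.0625) = 16/29, f(7.4375) = 80/167, f(8.8125) = 80/189.
Sum = Δt · [f(4.6875) + f(6.0625) + f(7.4375) + f(8.8125)].
Sum ≈ 2.8936.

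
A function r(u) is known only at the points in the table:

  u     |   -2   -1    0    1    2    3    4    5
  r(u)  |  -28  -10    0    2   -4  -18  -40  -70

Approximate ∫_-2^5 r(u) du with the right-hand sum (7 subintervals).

-140

Δu = 1.
Sum = 1·[(-10) + 0 + 2 + (-4) + (-18) + (-40) + (-70)] = -140.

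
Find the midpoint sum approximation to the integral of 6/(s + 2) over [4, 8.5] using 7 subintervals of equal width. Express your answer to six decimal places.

3.355767

Δs = (8.5 − 4)/7 = 9/14.
Midpoints: 121/28, 139/28, 157/28, 6.25, 193/28, 211/28, 229/28.
f(121/28) = 56/59, f(139/28) = 56/65, f(157/28) = 56/71, f(6.25) = 8/11, f(193/28) = 56/83, f(211/28) = 56/89, f(229/28) = 56/95.
Sum = Δs · [f(121/28) + f(139/28) + f(157/28) + ...].
Sum ≈ 3.355767.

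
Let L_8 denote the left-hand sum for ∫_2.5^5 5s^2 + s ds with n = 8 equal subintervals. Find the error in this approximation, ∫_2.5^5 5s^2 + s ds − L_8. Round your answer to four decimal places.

Exact integral: ∫_2.5^5 f(s) ds ≈ 191.666667.
L_8 ≈ 176.831055.
Error ≈ 191.666667 − 176.831055 ≈ 14.8356.

14.8356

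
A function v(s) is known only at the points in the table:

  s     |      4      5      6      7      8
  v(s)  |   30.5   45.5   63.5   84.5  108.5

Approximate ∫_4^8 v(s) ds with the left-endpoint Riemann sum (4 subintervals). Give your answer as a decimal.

224

Δs = 1.
Sum = 1·[30.5 + 45.5 + 63.5 + 84.5] = 224.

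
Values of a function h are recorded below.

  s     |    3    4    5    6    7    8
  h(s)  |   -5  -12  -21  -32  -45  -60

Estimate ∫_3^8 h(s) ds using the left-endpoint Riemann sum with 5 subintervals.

Δs = 1.
Sum = 1·[(-5) + (-12) + (-21) + (-32) + (-45)] = -115.

-115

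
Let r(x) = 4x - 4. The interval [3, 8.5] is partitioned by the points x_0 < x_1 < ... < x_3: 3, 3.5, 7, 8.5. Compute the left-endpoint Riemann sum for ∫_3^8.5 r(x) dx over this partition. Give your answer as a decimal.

75

Subinterval widths: 0.5, 3.5, 1.5.
Left endpoints: 3, 3.5, 7.
r(3) = 8, r(3.5) = 10, r(7) = 24.
Sum = Σ Δx_i · r(x_i).
Sum = 75.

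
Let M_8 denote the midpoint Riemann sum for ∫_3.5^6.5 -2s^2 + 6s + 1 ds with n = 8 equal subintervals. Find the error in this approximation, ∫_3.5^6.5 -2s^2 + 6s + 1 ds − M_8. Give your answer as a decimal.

-0.0703125

Exact integral: ∫_3.5^6.5 f(s) ds = -61.5.
M_8 = -61.4296875.
Error = -61.5 − (-61.4296875) = -0.0703125.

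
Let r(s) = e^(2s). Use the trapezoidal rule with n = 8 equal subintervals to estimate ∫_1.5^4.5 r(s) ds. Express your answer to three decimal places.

4229.192

Δs = (4.5 − 1.5)/8 = 0.375.
r(1.5) ≈ 20.086, r(1.875) ≈ 42.521, r(2.25) ≈ 90.017, r(2.625) ≈ 190.566, r(3) ≈ 403.429, r(3.375) ≈ 854.059, r(3.75) ≈ 1808.042, r(4.125) ≈ 3827.626, r(4.5) ≈ 8103.084.
T_8 = (Δs/2)·[r(s_0) + 2r(s_1) + ... + 2r(s_{7}) + r(s_8)].
Sum ≈ 4229.192.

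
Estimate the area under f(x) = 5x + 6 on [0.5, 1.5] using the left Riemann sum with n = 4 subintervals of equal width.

10.375

Δx = (1.5 − 0.5)/4 = 0.25.
Left endpoints: 0.5, 0.75, 1, 1.25.
f(0.5) = 8.5, f(0.75) = 9.75, f(1) = 11, f(1.25) = 12.25.
Sum = Δx · [f(0.5) + f(0.75) + f(1) + f(1.25)].
Sum = 10.375.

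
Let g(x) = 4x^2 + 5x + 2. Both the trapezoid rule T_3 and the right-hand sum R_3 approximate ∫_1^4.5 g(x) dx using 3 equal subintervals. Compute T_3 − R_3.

-55.125

T_3 ≈ 178.46759.
R_3 ≈ 233.59259.
T_3 − R_3 = -55.125.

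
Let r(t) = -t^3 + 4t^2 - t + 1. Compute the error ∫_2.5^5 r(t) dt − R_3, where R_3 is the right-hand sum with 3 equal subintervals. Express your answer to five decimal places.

Exact integral: ∫_2.5^5 r(t) dt ≈ -7.5260417.
R_3 ≈ -24.9884259.
Error ≈ -7.5260417 − (-24.9884259) ≈ 17.46238.

17.46238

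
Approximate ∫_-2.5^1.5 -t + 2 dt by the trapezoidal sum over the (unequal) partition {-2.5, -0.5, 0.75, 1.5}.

Subinterval widths: 2, 1.25, 0.75.
f(-2.5) = 4.5, f(-0.5) = 2.5, f(0.75) = 1.25, f(1.5) = 0.5.
On each subinterval the trapezoid contributes (Δt_i/2)·[f(t_{i-1}) + f(t_i)].
Sum = 10.

10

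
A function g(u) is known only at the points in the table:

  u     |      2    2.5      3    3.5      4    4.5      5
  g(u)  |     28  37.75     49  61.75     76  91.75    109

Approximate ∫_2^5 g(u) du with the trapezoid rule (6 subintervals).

192.375

Δu = 0.5.
T_6 = (0.5/2)·[28 + 2·37.75 + 2·49 + 2·61.75 + 2·76 + 2·91.75 + 109] = 192.375.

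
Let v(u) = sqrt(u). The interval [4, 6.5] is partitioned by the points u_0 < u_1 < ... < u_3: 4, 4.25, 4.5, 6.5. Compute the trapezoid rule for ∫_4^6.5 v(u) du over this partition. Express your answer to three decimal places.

Subinterval widths: 0.25, 0.25, 2.
v(4) ≈ 2.000, v(4.25) ≈ 2.062, v(4.5) ≈ 2.121, v(6.5) ≈ 2.550.
On each subinterval the trapezoid contributes (Δu_i/2)·[v(u_{i-1}) + v(u_i)].
Sum ≈ 5.701.

5.701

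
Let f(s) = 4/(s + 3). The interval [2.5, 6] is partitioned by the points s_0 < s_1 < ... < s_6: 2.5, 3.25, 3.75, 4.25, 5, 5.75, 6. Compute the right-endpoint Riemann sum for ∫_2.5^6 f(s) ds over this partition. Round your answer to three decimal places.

Subinterval widths: 0.75, 0.5, 0.5, 0.75, 0.75, 0.25.
Right endpoints: 3.25, 3.75, 4.25, 5, 5.75, 6.
f(3.25) = 0.64, f(3.75) = 16/27, f(4.25) = 16/29, f(5) = 0.5, f(5.75) = 16/35, f(6) = 4/9.
Sum = Σ Δs_i · f(s_i).
Sum ≈ 1.881.

1.881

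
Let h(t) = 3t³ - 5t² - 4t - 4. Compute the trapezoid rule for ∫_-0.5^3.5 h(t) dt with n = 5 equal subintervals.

Δt = (3.5 − (-0.5))/5 = 0.8.
h(-0.5) = -3.625, h(0.3) = -5.569, h(1.1) = -10.457, h(1.9) = -9.073, h(2.7) = 7.799, h(3.5) = 49.375.
T_5 = (Δt/2)·[h(t_0) + 2h(t_1) + ... + 2h(t_{4}) + h(t_5)].
Sum = 4.46.

4.46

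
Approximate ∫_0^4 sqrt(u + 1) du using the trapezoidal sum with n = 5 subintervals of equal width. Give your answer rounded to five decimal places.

Δu = (4 − 0)/5 = 0.8.
f(0) ≈ 1.00000, f(0.8) ≈ 1.34164, f(1.6) ≈ 1.61245, f(2.4) ≈ 1.84391, f(3.2) ≈ 2.04939, f(4) ≈ 2.23607.
T_5 = (Δu/2)·[f(u_0) + 2f(u_1) + ... + 2f(u_{4}) + f(u_5)].
Sum ≈ 6.77234.

6.77234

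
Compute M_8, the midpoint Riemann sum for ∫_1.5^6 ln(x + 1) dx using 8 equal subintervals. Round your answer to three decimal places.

6.834

Δx = (6 − 1.5)/8 = 0.5625.
Midpoints: 1.78125, 2.34375, 2.90625, 3.46875, 4.03125, 4.59375, 5.15625, 5.71875.
f(1.78125) ≈ 1.023, f(2.34375) ≈ 1.207, f(2.90625) ≈ 1.363, f(3.46875) ≈ 1.497, f(4.03125) ≈ 1.616, f(4.59375) ≈ 1.722, f(5.15625) ≈ 1.817, f(5.71875) ≈ 1.905.
Sum = Δx · [f(1.78125) + f(2.34375) + f(2.90625) + ...].
Sum ≈ 6.834.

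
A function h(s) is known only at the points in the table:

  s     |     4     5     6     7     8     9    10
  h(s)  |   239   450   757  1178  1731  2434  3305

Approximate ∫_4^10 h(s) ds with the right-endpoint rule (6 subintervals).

9855

Δs = 1.
Sum = 1·[450 + 757 + 1178 + 1731 + 2434 + 3305] = 9855.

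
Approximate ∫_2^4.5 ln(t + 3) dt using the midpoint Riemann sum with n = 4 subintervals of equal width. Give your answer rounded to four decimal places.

4.5657

Δt = (4.5 − 2)/4 = 0.625.
Midpoints: 2.3125, 2.9375, 3.5625, 4.1875.
f(2.3125) ≈ 1.6701, f(2.9375) ≈ 1.7813, f(3.5625) ≈ 1.8814, f(4.1875) ≈ 1.9723.
Sum = Δt · [f(2.3125) + f(2.9375) + f(3.5625) + f(4.1875)].
Sum ≈ 4.5657.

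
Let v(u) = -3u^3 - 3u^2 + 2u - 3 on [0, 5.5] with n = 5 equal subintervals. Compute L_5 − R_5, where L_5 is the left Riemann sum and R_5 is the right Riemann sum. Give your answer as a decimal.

636.7625

L_5 = -551.32.
R_5 = -1188.0825.
L_5 − R_5 = 636.7625.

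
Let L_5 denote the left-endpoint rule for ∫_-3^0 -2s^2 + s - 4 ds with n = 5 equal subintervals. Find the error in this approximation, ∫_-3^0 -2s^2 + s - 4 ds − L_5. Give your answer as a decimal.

Exact integral: ∫_-3^0 f(s) ds = -34.5.
L_5 = -41.16.
Error = -34.5 − (-41.16) = 6.66.

6.66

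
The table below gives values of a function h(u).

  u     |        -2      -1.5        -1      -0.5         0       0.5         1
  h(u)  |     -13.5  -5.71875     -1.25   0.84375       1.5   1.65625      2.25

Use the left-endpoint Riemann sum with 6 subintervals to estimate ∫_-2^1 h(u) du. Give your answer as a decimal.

Δu = 0.5.
Sum = 0.5·[(-13.5) + (-5.71875) + (-1.25) + 0.84375 + 1.5 + 1.65625] = -8.234375.

-8.234375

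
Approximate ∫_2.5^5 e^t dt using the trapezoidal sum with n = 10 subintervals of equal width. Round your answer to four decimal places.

Δt = (5 − 2.5)/10 = 0.25.
f(2.5) ≈ 12.1825, f(2.75) ≈ 15.6426, f(3) ≈ 20.0855, f(3.25) ≈ 25.7903, f(3.5) ≈ 33.1155, f(3.75) ≈ 42.5211, f(4) ≈ 54.5982, f(4.25) ≈ 70.1054, f(4.5) ≈ 90.0171, f(4.75) ≈ 115.5843, f(5) ≈ 148.4132.
T_10 = (Δt/2)·[f(t_0) + 2f(t_1) + ... + 2f(t_{9}) + f(t_10)].
Sum ≈ 136.9395.

136.9395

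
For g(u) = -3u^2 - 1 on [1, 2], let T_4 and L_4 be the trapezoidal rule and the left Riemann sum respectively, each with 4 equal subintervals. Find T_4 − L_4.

T_4 = -8.03125.
L_4 = -6.90625.
T_4 − L_4 = -1.125.

-1.125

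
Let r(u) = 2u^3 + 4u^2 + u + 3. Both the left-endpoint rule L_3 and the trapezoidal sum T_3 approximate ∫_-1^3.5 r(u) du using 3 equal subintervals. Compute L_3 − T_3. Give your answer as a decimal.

L_3 = 68.625.
T_3 = 171.5625.
L_3 − T_3 = -102.9375.

-102.9375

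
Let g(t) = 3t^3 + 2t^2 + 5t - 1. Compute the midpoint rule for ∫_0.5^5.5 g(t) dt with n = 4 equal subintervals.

848.203125

Δt = (5.5 − 0.5)/4 = 1.25.
Midpoints: 1.125, 2.375, 3.625, 4.875.
g(1.125) = 5851/512, g(2.375) = 31921/512, g(3.625) = 95391/512, g(4.875) = 214261/512.
Sum = Δt · [g(1.125) + g(2.375) + g(3.625) + g(4.875)].
Sum = 848.203125.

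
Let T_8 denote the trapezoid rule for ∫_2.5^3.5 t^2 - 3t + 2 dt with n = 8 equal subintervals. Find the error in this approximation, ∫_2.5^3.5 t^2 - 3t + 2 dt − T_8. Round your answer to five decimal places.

-0.00260

Exact integral: ∫_2.5^3.5 f(t) dt ≈ 2.0833333.
T_8 = 2.0859375.
Error ≈ 2.0833333 − 2.0859375 ≈ -0.00260.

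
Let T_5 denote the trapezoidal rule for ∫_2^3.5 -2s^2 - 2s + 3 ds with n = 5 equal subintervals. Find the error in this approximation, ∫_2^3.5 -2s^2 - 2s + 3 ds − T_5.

Exact integral: ∫_2^3.5 f(s) ds = -27.
T_5 = -27.045.
Error = -27 − (-27.045) = 0.045.

0.045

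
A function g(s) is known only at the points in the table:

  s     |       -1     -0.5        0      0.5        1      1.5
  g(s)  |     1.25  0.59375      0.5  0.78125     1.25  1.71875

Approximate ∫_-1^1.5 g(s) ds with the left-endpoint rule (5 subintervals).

2.1875

Δs = 0.5.
Sum = 0.5·[1.25 + 0.59375 + 0.5 + 0.78125 + 1.25] = 2.1875.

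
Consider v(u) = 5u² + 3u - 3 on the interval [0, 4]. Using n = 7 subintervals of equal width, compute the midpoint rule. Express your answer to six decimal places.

118.122449

Δu = (4 − 0)/7 = 4/7.
Midpoints: 2/7, 6/7, 10/7, 2, 18/7, 22/7, 26/7.
v(2/7) = -85/49, v(6/7) = 159/49, v(10/7) = 563/49, v(2) = 23, v(18/7) = 1851/49, v(22/7) = 2735/49, v(26/7) = 3779/49.
Sum = Δu · [v(2/7) + v(6/7) + v(10/7) + ...].
Sum ≈ 118.122449.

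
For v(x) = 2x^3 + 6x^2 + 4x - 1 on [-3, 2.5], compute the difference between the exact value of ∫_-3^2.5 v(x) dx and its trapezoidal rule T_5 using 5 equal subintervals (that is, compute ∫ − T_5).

Exact integral: ∫_-3^2.5 v(x) dx = 53.28125.
T_5 = 58.2725.
Error = 53.28125 − 58.2725 = -4.99125.

-4.99125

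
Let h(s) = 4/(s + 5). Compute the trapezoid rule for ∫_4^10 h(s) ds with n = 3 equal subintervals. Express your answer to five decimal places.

2.05377

Δs = (10 − 4)/3 = 2.
h(4) = 4/9, h(6) = 4/11, h(8) = 4/13, h(10) = 4/15.
T_3 = (Δs/2)·[h(s_0) + 2h(s_1) + 2h(s_2) + h(s_3)].
Sum ≈ 2.05377.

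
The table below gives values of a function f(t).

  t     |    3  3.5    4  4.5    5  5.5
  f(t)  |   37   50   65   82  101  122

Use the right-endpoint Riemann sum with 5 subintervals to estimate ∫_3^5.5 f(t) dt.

Δt = 0.5.
Sum = 0.5·[50 + 65 + 82 + 101 + 122] = 210.

210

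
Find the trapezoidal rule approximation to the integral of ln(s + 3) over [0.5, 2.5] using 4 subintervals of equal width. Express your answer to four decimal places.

Δs = (2.5 − 0.5)/4 = 0.5.
f(0.5) ≈ 1.2528, f(1) ≈ 1.3863, f(1.5) ≈ 1.5041, f(2) ≈ 1.6094, f(2.5) ≈ 1.7047.
T_4 = (Δs/2)·[f(s_0) + 2f(s_1) + 2f(s_2) + 2f(s_3) + f(s_4)].
Sum ≈ 2.9893.

2.9893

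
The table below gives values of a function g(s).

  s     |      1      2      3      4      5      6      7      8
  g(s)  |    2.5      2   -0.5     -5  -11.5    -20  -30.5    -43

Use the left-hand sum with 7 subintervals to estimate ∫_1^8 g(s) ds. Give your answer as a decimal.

Δs = 1.
Sum = 1·[2.5 + 2 + (-0.5) + (-5) + (-11.5) + (-20) + (-30.5)] = -63.

-63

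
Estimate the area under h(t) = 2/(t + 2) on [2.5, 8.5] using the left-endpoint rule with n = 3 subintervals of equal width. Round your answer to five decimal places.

1.97486

Δt = (8.5 − 2.5)/3 = 2.
Left endpoints: 2.5, 4.5, 6.5.
h(2.5) = 4/9, h(4.5) = 4/13, h(6.5) = 4/17.
Sum = Δt · [h(2.5) + h(4.5) + h(6.5)].
Sum ≈ 1.97486.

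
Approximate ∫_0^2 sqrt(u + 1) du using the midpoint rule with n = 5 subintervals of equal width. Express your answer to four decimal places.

Δu = (2 − 0)/5 = 0.4.
Midpoints: 0.2, 0.6, 1, 1.4, 1.8.
f(0.2) ≈ 1.0954, f(0.6) ≈ 1.2649, f(1) ≈ 1.4142, f(1.4) ≈ 1.5492, f(1.8) ≈ 1.6733.
Sum = Δu · [f(0.2) + f(0.6) + f(1) + f(1.4) + f(1.8)].
Sum ≈ 2.7988.

2.7988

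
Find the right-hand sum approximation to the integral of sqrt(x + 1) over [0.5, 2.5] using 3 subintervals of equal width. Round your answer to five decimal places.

Δx = (2.5 − 0.5)/3 = 2/3.
Right endpoints: 7/6, 11/6, 2.5.
f(7/6) ≈ 1.47196, f(11/6) ≈ 1.68325, f(2.5) ≈ 1.87083.
Sum = Δx · [f(7/6) + f(11/6) + f(2.5)].
Sum ≈ 3.35069.

3.35069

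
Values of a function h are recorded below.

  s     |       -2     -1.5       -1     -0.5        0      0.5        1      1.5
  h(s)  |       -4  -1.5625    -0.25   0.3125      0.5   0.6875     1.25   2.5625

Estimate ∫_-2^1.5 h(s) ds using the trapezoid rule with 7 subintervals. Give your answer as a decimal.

Δs = 0.5.
T_7 = (0.5/2)·[(-4) + 2·(-1.5625) + 2·(-0.25) + 2·0.3125 + 2·0.5 + 2·0.6875 + 2·1.25 + 2.5625] = 0.109375.

0.109375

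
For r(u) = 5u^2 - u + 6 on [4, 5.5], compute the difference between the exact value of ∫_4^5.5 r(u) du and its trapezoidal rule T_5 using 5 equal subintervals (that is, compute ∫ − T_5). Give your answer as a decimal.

Exact integral: ∫_4^5.5 r(u) du = 172.5.
T_5 = 172.6125.
Error = 172.5 − 172.6125 = -0.1125.

-0.1125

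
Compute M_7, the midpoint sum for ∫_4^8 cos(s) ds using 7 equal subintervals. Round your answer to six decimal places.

Δs = (8 − 4)/7 = 4/7.
Midpoints: 30/7, 34/7, 38/7, 6, 46/7, 50/7, 54/7.
f(30/7) ≈ -0.413846, f(34/7) ≈ 0.144249, f(38/7) ≈ 0.656510, f(6) ≈ 0.960170, f(46/7) ≈ 0.958745, f(50/7) ≈ 0.652686, f(54/7) ≈ 0.139242.
Sum = Δs · [f(30/7) + f(34/7) + f(38/7) + ...].
Sum ≈ 1.770146.

1.770146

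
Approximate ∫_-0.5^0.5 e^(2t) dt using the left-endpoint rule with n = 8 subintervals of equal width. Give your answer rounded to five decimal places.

Δt = (0.5 − (-0.5))/8 = 0.125.
Left endpoints: -0.5, -0.375, -0.25, -0.125, 0, 0.125, 0.25, 0.375.
f(-0.5) ≈ 0.36788, f(-0.375) ≈ 0.47237, f(-0.25) ≈ 0.60653, f(-0.125) ≈ 0.77880, f(0) ≈ 1.00000, f(0.125) ≈ 1.28403, f(0.25) ≈ 1.64872, f(0.375) ≈ 2.11700.
Sum = Δt · [f(-0.5) + f(-0.375) + f(-0.25) + ...].
Sum ≈ 1.03442.

1.03442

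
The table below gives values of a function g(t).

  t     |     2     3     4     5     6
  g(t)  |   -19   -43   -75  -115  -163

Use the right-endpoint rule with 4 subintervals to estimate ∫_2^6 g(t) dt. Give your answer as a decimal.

-396

Δt = 1.
Sum = 1·[(-43) + (-75) + (-115) + (-163)] = -396.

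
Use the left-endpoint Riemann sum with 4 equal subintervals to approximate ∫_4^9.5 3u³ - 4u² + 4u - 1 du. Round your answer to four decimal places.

3653.0420

Δu = (9.5 − 4)/4 = 1.375.
Left endpoints: 4, 5.375, 6.75, 8.125.
f(4) = 143, f(5.375) = 189849/512, f(6.75) = 766.390625, f(8.125) = 704803/512.
Sum = Δu · [f(4) + f(5.375) + f(6.75) + f(8.125)].
Sum ≈ 3653.0420.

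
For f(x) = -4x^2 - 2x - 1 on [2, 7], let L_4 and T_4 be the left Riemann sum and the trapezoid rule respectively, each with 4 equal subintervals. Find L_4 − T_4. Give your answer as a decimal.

118.75

L_4 = -383.125.
T_4 = -501.875.
L_4 − T_4 = 118.75.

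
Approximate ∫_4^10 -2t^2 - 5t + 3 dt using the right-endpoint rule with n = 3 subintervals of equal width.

-1022

Δt = (10 − 4)/3 = 2.
Right endpoints: 6, 8, 10.
f(6) = -99, f(8) = -165, f(10) = -247.
Sum = Δt · [f(6) + f(8) + f(10)].
Sum = -1022.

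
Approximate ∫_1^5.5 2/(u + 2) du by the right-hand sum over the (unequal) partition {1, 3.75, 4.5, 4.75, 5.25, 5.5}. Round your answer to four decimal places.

Subinterval widths: 2.75, 0.75, 0.25, 0.5, 0.25.
Right endpoints: 3.75, 4.5, 4.75, 5.25, 5.5.
f(3.75) = 8/23, f(4.5) = 4/13, f(4.75) = 8/27, f(5.25) = 8/29, f(5.5) = 4/15.
Sum = Σ Δu_i · f(u_i).
Sum ≈ 1.4660.

1.4660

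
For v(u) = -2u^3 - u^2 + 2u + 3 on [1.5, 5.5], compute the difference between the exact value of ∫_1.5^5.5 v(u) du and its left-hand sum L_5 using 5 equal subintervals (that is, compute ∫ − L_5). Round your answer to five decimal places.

Exact integral: ∫_1.5^5.5 v(u) du ≈ -469.3333333.
L_5 = -340.32.
Error ≈ -469.3333333 − (-340.32) ≈ -129.01333.

-129.01333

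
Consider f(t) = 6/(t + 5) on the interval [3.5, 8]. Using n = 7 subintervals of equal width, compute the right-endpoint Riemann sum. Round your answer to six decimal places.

Δt = (8 − 3.5)/7 = 9/14.
Right endpoints: 29/7, 67/14, 38/7, 85/14, 47/7, 103/14, 8.
f(29/7) = 0.65625, f(67/14) = 84/137, f(38/7) = 42/73, f(85/14) = 84/155, f(47/7) = 21/41, f(103/14) = 84/173, f(8) = 6/13.
Sum = Δt · [f(29/7) + f(67/14) + f(38/7) + ...].
Sum ≈ 2.472396.

2.472396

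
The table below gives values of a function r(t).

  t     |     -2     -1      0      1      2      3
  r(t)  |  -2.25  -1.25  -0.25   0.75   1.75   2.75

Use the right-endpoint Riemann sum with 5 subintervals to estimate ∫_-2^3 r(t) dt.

3.75

Δt = 1.
Sum = 1·[(-1.25) + (-0.25) + 0.75 + 1.75 + 2.75] = 3.75.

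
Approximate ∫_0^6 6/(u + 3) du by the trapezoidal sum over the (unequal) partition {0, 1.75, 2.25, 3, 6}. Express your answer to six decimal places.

6.760338

Subinterval widths: 1.75, 0.5, 0.75, 3.
f(0) = 2, f(1.75) = 24/19, f(2.25) = 8/7, f(3) = 1, f(6) = 2/3.
On each subinterval the trapezoid contributes (Δu_i/2)·[f(u_{i-1}) + f(u_i)].
Sum ≈ 6.760338.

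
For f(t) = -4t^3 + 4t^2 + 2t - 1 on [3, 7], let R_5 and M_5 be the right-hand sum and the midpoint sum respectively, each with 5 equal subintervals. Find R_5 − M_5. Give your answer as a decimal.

-474.24

R_5 = -2324.96.
M_5 = -1850.72.
R_5 − M_5 = -474.24.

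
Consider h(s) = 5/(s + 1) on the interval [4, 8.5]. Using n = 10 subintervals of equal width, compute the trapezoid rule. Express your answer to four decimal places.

Δs = (8.5 − 4)/10 = 0.45.
h(4) = 1, h(4.45) = 100/109, h(4.9) = 50/59, h(5.35) = 100/127, h(5.8) = 25/34, h(6.25) = 20/29, h(6.7) = 50/77, h(7.15) = 100/163, h(7.6) = 25/43, h(8.05) = 100/181, h(8.5) = 10/19.
T_10 = (Δs/2)·[h(s_0) + 2h(s_1) + ... + 2h(s_{9}) + h(s_10)].
Sum ≈ 3.2117.

3.2117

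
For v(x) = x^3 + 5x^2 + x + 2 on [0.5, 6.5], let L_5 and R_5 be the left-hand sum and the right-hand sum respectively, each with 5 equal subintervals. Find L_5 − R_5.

L_5 = 664.77.
R_5 = 1253.37.
L_5 − R_5 = -588.6.

-588.6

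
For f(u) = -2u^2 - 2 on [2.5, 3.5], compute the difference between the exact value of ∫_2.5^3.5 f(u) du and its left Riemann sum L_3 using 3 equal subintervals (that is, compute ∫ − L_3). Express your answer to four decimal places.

Exact integral: ∫_2.5^3.5 f(u) du ≈ -20.166667.
L_3 ≈ -18.203704.
Error ≈ -20.166667 − (-18.203704) ≈ -1.9630.

-1.9630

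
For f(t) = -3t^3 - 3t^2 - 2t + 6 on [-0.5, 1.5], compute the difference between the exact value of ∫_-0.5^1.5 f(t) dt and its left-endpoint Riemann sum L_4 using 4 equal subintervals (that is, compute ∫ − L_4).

-4.5

Exact integral: ∫_-0.5^1.5 f(t) dt = 2.75.
L_4 = 7.25.
Error = 2.75 − 7.25 = -4.5.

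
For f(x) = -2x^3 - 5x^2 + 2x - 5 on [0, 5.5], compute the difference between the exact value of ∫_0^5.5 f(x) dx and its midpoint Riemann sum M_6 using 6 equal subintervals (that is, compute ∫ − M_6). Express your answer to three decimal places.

-8.280

Exact integral: ∫_0^5.5 f(x) dx ≈ -732.07292.
M_6 ≈ -723.79268.
Error ≈ -732.07292 − (-723.79268) ≈ -8.280.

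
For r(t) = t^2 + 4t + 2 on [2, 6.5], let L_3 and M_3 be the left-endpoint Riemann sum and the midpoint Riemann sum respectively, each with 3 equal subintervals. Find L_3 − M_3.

L_3 = 133.875.
M_3 = 173.53125.
L_3 − M_3 = -39.65625.

-39.65625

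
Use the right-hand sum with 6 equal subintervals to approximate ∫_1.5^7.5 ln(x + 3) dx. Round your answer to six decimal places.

12.334187

Δx = (7.5 − 1.5)/6 = 1.
Right endpoints: 2.5, 3.5, 4.5, 5.5, 6.5, 7.5.
f(2.5) ≈ 1.704748, f(3.5) ≈ 1.871802, f(4.5) ≈ 2.014903, f(5.5) ≈ 2.140066, f(6.5) ≈ 2.251292, f(7.5) ≈ 2.351375.
Sum = Δx · [f(2.5) + f(3.5) + f(4.5) + ...].
Sum ≈ 12.334187.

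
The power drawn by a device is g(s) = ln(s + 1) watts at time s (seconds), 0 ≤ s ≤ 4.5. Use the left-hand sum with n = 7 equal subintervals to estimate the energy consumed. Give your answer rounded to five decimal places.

Δs = (4.5 − 0)/7 = 9/14.
Left endpoints: 0, 9/14, 9/7, 27/14, 18/7, 45/14, 27/7.
g(0) ≈ 0.00000, g(9/14) ≈ 0.49644, g(9/7) ≈ 0.82668, g(27/14) ≈ 1.07451, g(18/7) ≈ 1.27297, g(45/14) ≈ 1.43848, g(27/7) ≈ 1.58045.
Sum = Δs · [g(0) + g(9/14) + g(9/7) + ...].
Sum ≈ 4.30041.

4.30041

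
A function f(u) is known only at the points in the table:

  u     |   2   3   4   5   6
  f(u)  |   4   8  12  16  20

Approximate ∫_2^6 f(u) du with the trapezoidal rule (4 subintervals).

48

Δu = 1.
T_4 = (1/2)·[4 + 2·8 + 2·12 + 2·16 + 20] = 48.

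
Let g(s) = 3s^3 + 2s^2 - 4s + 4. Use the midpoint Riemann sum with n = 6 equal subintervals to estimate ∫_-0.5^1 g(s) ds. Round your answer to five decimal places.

5.91992

Δs = (1 − (-0.5))/6 = 0.25.
Midpoints: -0.375, -0.125, 0.125, 0.375, 0.625, 0.875.
g(-0.375) = 2879/512, g(-0.125) = 2317/512, g(0.125) = 1811/512, g(0.375) = 1505/512, g(0.625) = 1543/512, g(0.875) = 2069/512.
Sum = Δs · [g(-0.375) + g(-0.125) + g(0.125) + ...].
Sum ≈ 5.91992.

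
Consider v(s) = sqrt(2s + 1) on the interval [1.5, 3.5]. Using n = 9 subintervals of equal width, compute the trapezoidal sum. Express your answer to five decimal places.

4.87520

Δs = (3.5 − 1.5)/9 = 2/9.
v(1.5) ≈ 2.00000, v(31/18) ≈ 2.10819, v(35/18) ≈ 2.21108, v(13/6) ≈ 2.30940, v(43/18) ≈ 2.40370, v(47/18) ≈ 2.49444, v(17/6) ≈ 2.58199, v(55/18) ≈ 2.66667, v(59/18) ≈ 2.74874, v(3.5) ≈ 2.82843.
T_9 = (Δs/2)·[v(s_0) + 2v(s_1) + ... + 2v(s_{8}) + v(s_9)].
Sum ≈ 4.87520.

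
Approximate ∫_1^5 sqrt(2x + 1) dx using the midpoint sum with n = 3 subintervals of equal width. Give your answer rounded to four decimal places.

10.4487

Δx = (5 − 1)/3 = 4/3.
Midpoints: 5/3, 3, 13/3.
f(5/3) ≈ 2.0817, f(3) ≈ 2.6458, f(13/3) ≈ 3.1091.
Sum = Δx · [f(5/3) + f(3) + f(13/3)].
Sum ≈ 10.4487.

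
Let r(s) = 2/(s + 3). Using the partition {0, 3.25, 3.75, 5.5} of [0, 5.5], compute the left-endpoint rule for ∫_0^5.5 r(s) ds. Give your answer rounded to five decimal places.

2.84519

Subinterval widths: 3.25, 0.5, 1.75.
Left endpoints: 0, 3.25, 3.75.
r(0) = 2/3, r(3.25) = 0.32, r(3.75) = 8/27.
Sum = Σ Δs_i · r(s_i).
Sum ≈ 2.84519.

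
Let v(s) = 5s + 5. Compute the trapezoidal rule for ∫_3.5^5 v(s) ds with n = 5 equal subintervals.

Δs = (5 − 3.5)/5 = 0.3.
v(3.5) = 22.5, v(3.8) = 24, v(4.1) = 25.5, v(4.4) = 27, v(4.7) = 28.5, v(5) = 30.
T_5 = (Δs/2)·[v(s_0) + 2v(s_1) + ... + 2v(s_{4}) + v(s_5)].
Sum = 39.375.

39.375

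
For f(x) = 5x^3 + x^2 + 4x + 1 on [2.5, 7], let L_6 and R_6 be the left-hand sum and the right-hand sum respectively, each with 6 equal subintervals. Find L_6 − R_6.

-1273.21875

L_6 = 2545.41796875.
R_6 = 3818.63671875.
L_6 − R_6 = -1273.21875.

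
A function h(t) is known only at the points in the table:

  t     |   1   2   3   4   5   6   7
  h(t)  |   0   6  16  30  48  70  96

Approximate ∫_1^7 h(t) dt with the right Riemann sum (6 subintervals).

266

Δt = 1.
Sum = 1·[6 + 16 + 30 + 48 + 70 + 96] = 266.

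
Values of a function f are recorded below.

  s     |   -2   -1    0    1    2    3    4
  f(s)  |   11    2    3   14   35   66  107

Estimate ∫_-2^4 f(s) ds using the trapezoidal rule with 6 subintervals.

179

Δs = 1.
T_6 = (1/2)·[11 + 2·2 + 2·3 + 2·14 + 2·35 + 2·66 + 107] = 179.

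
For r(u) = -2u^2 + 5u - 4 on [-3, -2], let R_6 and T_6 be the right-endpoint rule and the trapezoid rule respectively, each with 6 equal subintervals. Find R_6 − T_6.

1.25

R_6 ≈ -27.9259259.
T_6 ≈ -29.1759259.
R_6 − T_6 = 1.25.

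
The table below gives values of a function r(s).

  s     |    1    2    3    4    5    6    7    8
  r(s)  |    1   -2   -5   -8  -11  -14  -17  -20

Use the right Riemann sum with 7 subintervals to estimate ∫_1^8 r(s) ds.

-77

Δs = 1.
Sum = 1·[(-2) + (-5) + (-8) + (-11) + (-14) + (-17) + (-20)] = -77.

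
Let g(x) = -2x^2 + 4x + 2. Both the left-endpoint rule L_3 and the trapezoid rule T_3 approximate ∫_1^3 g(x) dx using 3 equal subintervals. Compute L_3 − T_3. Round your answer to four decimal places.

2.6667

L_3 ≈ 5.037037.
T_3 ≈ 2.370370.
L_3 − T_3 ≈ 2.6667.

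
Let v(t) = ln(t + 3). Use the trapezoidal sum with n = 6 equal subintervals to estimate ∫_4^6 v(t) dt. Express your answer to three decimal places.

4.153

Δt = (6 − 4)/6 = 1/3.
v(4) ≈ 1.946, v(13/3) ≈ 1.992, v(14/3) ≈ 2.037, v(5) ≈ 2.079, v(16/3) ≈ 2.120, v(17/3) ≈ 2.159, v(6) ≈ 2.197.
T_6 = (Δt/2)·[v(t_0) + 2v(t_1) + ... + 2v(t_{5}) + v(t_6)].
Sum ≈ 4.153.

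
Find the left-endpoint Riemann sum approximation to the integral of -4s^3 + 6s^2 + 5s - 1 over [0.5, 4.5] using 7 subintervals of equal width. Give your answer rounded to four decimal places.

-123.2245

Δs = (4.5 − 0.5)/7 = 4/7.
Left endpoints: 0.5, 15/14, 23/14, 31/14, 39/14, 47/14, 55/14.
f(0.5) = 2.5, f(15/14) = 4339/686, f(23/14) = 3891/686, f(31/14) = -2701/686, f(39/14) = -18509/686, f(47/14) = -46605/686, f(55/14) = -90061/686.
Sum = Δs · [f(0.5) + f(15/14) + f(23/14) + ...].
Sum ≈ -123.2245.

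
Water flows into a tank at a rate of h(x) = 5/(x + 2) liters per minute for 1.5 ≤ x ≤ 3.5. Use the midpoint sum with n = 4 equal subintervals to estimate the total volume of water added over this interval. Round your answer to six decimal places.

Δx = (3.5 − 1.5)/4 = 0.5.
Midpoints: 1.75, 2.25, 2.75, 3.25.
h(1.75) = 4/3, h(2.25) = 20/17, h(2.75) = 20/19, h(3.25) = 20/21.
Sum = Δx · [h(1.75) + h(2.25) + h(2.75) + h(3.25)].
Sum ≈ 2.257408.

2.257408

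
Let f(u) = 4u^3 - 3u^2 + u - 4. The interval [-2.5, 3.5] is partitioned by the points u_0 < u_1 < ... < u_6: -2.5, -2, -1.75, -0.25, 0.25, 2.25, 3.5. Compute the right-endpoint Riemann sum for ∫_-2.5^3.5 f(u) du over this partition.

182.28125

Subinterval widths: 0.5, 0.25, 1.5, 0.5, 2, 1.25.
Right endpoints: -2, -1.75, -0.25, 0.25, 2.25, 3.5.
f(-2) = -50, f(-1.75) = -36.375, f(-0.25) = -4.5, f(0.25) = -3.875, f(2.25) = 28.625, f(3.5) = 134.25.
Sum = Σ Δu_i · f(u_i).
Sum = 182.28125.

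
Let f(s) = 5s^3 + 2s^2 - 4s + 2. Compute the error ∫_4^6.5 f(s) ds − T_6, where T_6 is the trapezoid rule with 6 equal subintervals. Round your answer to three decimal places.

-5.841

Exact integral: ∫_4^6.5 f(s) ds ≈ 2004.24479.
T_6 ≈ 2010.08608.
Error ≈ 2004.24479 − 2010.08608 ≈ -5.841.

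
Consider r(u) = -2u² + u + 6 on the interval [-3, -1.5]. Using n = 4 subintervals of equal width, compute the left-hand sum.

Δu = (-1.5 − (-3))/4 = 0.375.
Left endpoints: -3, -2.625, -2.25, -1.875.
r(-3) = -15, r(-2.625) = -10.40625, r(-2.25) = -6.375, r(-1.875) = -2.90625.
Sum = Δu · [r(-3) + r(-2.625) + r(-2.25) + r(-1.875)].
Sum = -13.0078125.

-13.0078125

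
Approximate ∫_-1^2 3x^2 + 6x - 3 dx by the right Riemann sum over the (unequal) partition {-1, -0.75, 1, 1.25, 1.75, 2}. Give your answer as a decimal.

Subinterval widths: 0.25, 1.75, 0.25, 0.5, 0.25.
Right endpoints: -0.75, 1, 1.25, 1.75, 2.
f(-0.75) = -5.8125, f(1) = 6, f(1.25) = 9.1875, f(1.75) = 16.6875, f(2) = 21.
Sum = Σ Δx_i · f(x_i).
Sum = 24.9375.

24.9375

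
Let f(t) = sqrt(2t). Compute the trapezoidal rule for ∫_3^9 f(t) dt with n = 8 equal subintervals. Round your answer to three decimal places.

20.549

Δt = (9 − 3)/8 = 0.75.
f(3) ≈ 2.449, f(3.75) ≈ 2.739, f(4.5) ≈ 3.000, f(5.25) ≈ 3.240, f(6) ≈ 3.464, f(6.75) ≈ 3.674, f(7.5) ≈ 3.873, f(8.25) ≈ 4.062, f(9) ≈ 4.243.
T_8 = (Δt/2)·[f(t_0) + 2f(t_1) + ... + 2f(t_{7}) + f(t_8)].
Sum ≈ 20.549.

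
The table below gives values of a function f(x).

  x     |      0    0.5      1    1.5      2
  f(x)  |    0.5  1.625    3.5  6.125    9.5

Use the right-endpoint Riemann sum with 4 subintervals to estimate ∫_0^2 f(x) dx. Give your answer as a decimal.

Δx = 0.5.
Sum = 0.5·[1.625 + 3.5 + 6.125 + 9.5] = 10.375.

10.375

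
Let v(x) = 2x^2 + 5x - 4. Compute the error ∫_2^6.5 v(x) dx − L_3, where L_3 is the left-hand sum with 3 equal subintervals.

Exact integral: ∫_2^6.5 v(x) dx = 255.375.
L_3 = 184.5.
Error = 255.375 − 184.5 = 70.875.

70.875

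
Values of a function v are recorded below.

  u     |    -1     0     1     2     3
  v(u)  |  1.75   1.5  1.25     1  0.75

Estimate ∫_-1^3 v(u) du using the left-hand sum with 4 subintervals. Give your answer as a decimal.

5.5

Δu = 1.
Sum = 1·[1.75 + 1.5 + 1.25 + 1] = 5.5.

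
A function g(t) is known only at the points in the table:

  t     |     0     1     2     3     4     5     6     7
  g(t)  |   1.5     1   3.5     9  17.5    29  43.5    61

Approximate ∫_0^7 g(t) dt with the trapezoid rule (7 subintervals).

134.75

Δt = 1.
T_7 = (1/2)·[1.5 + 2·1 + 2·3.5 + 2·9 + 2·17.5 + 2·29 + 2·43.5 + 61] = 134.75.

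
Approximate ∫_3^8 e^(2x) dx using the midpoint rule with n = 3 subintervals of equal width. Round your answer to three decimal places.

Δx = (8 − 3)/3 = 5/3.
Midpoints: 23/6, 5.5, 43/6.
f(23/6) ≈ 2135.950, f(5.5) ≈ 59874.142, f(43/6) ≈ 1678369.481.
Sum = Δx · [f(23/6) + f(5.5) + f(43/6)].
Sum ≈ 2900632.621.

2900632.621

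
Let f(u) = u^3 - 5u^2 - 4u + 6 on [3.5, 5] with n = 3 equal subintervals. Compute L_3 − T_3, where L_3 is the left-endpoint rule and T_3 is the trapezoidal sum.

L_3 = -37.25.
T_3 = -34.15625.
L_3 − T_3 = -3.09375.

-3.09375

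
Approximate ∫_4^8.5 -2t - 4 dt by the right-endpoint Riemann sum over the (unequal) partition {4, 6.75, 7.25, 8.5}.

Subinterval widths: 2.75, 0.5, 1.25.
Right endpoints: 6.75, 7.25, 8.5.
f(6.75) = -17.5, f(7.25) = -18.5, f(8.5) = -21.
Sum = Σ Δt_i · f(t_i).
Sum = -83.625.

-83.625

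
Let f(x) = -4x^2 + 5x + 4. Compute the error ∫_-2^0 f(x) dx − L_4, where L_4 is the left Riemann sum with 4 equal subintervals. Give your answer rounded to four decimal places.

6.8333

Exact integral: ∫_-2^0 f(x) dx ≈ -12.666667.
L_4 = -19.5.
Error ≈ -12.666667 − (-19.5) ≈ 6.8333.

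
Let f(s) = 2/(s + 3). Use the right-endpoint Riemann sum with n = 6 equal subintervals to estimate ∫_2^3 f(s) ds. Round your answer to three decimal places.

Δs = (3 − 2)/6 = 1/6.
Right endpoints: 13/6, 7/3, 2.5, 8/3, 17/6, 3.
f(13/6) = 12/31, f(7/3) = 0.375, f(2.5) = 4/11, f(8/3) = 6/17, f(17/6) = 12/35, f(3) = 1/3.
Sum = Δs · [f(13/6) + f(7/3) + f(2.5) + ...].
Sum ≈ 0.359.

0.359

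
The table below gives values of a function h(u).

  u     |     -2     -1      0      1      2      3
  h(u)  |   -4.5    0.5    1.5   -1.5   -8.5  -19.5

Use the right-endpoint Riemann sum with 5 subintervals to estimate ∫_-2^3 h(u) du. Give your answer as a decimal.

Δu = 1.
Sum = 1·[0.5 + 1.5 + (-1.5) + (-8.5) + (-19.5)] = -27.5.

-27.5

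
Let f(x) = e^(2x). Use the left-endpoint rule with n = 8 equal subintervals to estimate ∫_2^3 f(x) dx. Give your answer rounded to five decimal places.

153.52087

Δx = (3 − 2)/8 = 0.125.
Left endpoints: 2, 2.125, 2.25, 2.375, 2.5, 2.625, 2.75, 2.875.
f(2) ≈ 54.59815, f(2.125) ≈ 70.10541, f(2.25) ≈ 90.01713, f(2.375) ≈ 115.58428, f(2.5) ≈ 148.41316, f(2.625) ≈ 190.56627, f(2.75) ≈ 244.69193, f(2.875) ≈ 314.19066.
Sum = Δx · [f(2) + f(2.125) + f(2.25) + ...].
Sum ≈ 153.52087.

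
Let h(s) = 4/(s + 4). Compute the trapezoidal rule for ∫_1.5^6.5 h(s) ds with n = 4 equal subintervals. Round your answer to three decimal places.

Δs = (6.5 − 1.5)/4 = 1.25.
h(1.5) = 8/11, h(2.75) = 16/27, h(4) = 0.5, h(5.25) = 16/37, h(6.5) = 8/21.
T_4 = (Δs/2)·[h(s_0) + 2h(s_1) + 2h(s_2) + 2h(s_3) + h(s_4)].
Sum ≈ 2.599.

2.599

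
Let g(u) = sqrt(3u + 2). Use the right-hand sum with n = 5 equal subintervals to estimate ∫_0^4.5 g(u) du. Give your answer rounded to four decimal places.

14.0229

Δu = (4.5 − 0)/5 = 0.9.
Right endpoints: 0.9, 1.8, 2.7, 3.6, 4.5.
g(0.9) ≈ 2.1679, g(1.8) ≈ 2.7203, g(2.7) ≈ 3.1780, g(3.6) ≈ 3.5777, g(4.5) ≈ 3.9370.
Sum = Δu · [g(0.9) + g(1.8) + g(2.7) + g(3.6) + g(4.5)].
Sum ≈ 14.0229.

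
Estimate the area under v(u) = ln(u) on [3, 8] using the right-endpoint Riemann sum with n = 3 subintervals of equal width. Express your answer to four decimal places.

Δu = (8 − 3)/3 = 5/3.
Right endpoints: 14/3, 19/3, 8.
v(14/3) ≈ 1.5404, v(19/3) ≈ 1.8458, v(8) ≈ 2.0794.
Sum = Δu · [v(14/3) + v(19/3) + v(8)].
Sum ≈ 9.1095.

9.1095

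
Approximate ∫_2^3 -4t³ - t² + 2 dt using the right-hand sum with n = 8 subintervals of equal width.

Δt = (3 − 2)/8 = 0.125.
Right endpoints: 2.125, 2.25, 2.375, 2.5, 2.625, 2.75, 2.875, 3.
f(2.125) = -40.8984375, f(2.25) = -48.625, f(2.375) = -57.2265625, f(2.5) = -66.75, f(2.625) = -77.2421875, f(2.75) = -88.75, f(2.875) = -101.3203125, f(3) = -115.
Sum = Δt · [f(2.125) + f(2.25) + f(2.375) + ...].
Sum = -74.4765625.

-74.4765625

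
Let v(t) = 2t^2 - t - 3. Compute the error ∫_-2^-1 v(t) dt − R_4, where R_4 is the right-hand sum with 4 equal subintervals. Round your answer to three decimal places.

0.854

Exact integral: ∫_-2^-1 v(t) dt ≈ 3.16667.
R_4 = 2.3125.
Error ≈ 3.16667 − 2.3125 ≈ 0.854.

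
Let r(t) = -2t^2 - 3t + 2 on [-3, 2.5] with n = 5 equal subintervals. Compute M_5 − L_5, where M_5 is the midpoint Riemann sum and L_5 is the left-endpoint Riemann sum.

-2.7225

M_5 = -12.1825.
L_5 = -9.46.
M_5 − L_5 = -2.7225.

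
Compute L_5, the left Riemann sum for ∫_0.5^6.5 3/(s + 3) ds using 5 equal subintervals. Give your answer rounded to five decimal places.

3.34548

Δs = (6.5 − 0.5)/5 = 1.2.
Left endpoints: 0.5, 1.7, 2.9, 4.1, 5.3.
f(0.5) = 6/7, f(1.7) = 30/47, f(2.9) = 30/59, f(4.1) = 30/71, f(5.3) = 30/83.
Sum = Δs · [f(0.5) + f(1.7) + f(2.9) + f(4.1) + f(5.3)].
Sum ≈ 3.34548.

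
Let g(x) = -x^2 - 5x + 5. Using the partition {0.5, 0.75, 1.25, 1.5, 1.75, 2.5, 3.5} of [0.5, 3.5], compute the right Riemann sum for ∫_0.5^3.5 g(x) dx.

Subinterval widths: 0.25, 0.5, 0.25, 0.25, 0.75, 1.
Right endpoints: 0.75, 1.25, 1.5, 1.75, 2.5, 3.5.
g(0.75) = 0.6875, g(1.25) = -2.8125, g(1.5) = -4.75, g(1.75) = -6.8125, g(2.5) = -13.75, g(3.5) = -24.75.
Sum = Σ Δx_i · g(x_i).
Sum = -39.1875.

-39.1875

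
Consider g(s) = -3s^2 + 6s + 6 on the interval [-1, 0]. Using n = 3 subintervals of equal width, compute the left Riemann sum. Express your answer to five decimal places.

Δs = (0 − (-1))/3 = 1/3.
Left endpoints: -1, -2/3, -1/3.
g(-1) = -3, g(-2/3) = 2/3, g(-1/3) = 11/3.
Sum = Δs · [g(-1) + g(-2/3) + g(-1/3)].
Sum ≈ 0.44444.

0.44444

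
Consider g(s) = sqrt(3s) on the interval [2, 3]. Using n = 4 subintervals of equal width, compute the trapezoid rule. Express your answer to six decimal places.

2.733429

Δs = (3 − 2)/4 = 0.25.
g(2) ≈ 2.449490, g(2.25) ≈ 2.598076, g(2.5) ≈ 2.738613, g(2.75) ≈ 2.872281, g(3) ≈ 3.000000.
T_4 = (Δs/2)·[g(s_0) + 2g(s_1) + 2g(s_2) + 2g(s_3) + g(s_4)].
Sum ≈ 2.733429.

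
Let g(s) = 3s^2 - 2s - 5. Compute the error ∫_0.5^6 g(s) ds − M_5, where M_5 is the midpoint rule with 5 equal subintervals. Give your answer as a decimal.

Exact integral: ∫_0.5^6 g(s) ds = 152.625.
M_5 = 150.96125.
Error = 152.625 − 150.96125 = 1.66375.

1.66375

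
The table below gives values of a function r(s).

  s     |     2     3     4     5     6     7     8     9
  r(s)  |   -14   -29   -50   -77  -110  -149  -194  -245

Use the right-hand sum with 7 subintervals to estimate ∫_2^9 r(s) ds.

Δs = 1.
Sum = 1·[(-29) + (-50) + (-77) + (-110) + (-149) + (-194) + (-245)] = -854.

-854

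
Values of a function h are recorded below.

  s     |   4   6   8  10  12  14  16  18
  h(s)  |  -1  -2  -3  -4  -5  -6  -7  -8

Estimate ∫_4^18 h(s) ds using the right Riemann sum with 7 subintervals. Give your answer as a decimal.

-70

Δs = 2.
Sum = 2·[(-2) + (-3) + (-4) + (-5) + (-6) + (-7) + (-8)] = -70.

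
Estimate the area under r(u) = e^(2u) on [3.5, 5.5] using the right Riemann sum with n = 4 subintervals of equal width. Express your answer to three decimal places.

Δu = (5.5 − 3.5)/4 = 0.5.
Right endpoints: 4, 4.5, 5, 5.5.
r(4) ≈ 2980.958, r(4.5) ≈ 8103.084, r(5) ≈ 22026.466, r(5.5) ≈ 59874.142.
Sum = Δu · [r(4) + r(4.5) + r(5) + r(5.5)].
Sum ≈ 46492.325.

46492.325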